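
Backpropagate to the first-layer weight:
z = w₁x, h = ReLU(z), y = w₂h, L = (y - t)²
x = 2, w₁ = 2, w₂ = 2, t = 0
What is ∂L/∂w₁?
∂L/∂w₁ = 64

Forward pass:
z = w₁x = 2×2 = 4
h = ReLU(4) = 4
y = w₂h = 2×4 = 8

Backward pass:
∂L/∂y = 2(y - t) = 2(8 - 0) = 16
∂y/∂h = w₂ = 2
∂h/∂z = 1 (ReLU derivative)
∂z/∂w₁ = x = 2

∂L/∂w₁ = 16 × 2 × 1 × 2 = 64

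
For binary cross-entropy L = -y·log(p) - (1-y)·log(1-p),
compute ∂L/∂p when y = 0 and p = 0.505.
∂L/∂p = 2.02

∂L/∂p = -y/p + (1-y)/(1-p) = 0 + 1/0.495 = 2.02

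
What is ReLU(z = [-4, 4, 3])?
h = [0, 4, 3]

ReLU applied element-wise: max(0,-4)=0, max(0,4)=4, max(0,3)=3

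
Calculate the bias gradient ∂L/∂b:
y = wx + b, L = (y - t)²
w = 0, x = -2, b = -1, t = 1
∂L/∂b = -4

y = wx + b = (0)(-2) + -1 = -1
∂L/∂y = 2(y - t) = 2(-1 - 1) = -4
∂y/∂b = 1
∂L/∂b = ∂L/∂y · ∂y/∂b = -4 × 1 = -4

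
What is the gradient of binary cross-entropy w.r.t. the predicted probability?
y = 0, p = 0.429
∂L/∂p = 1.751

∂L/∂p = -y/p + (1-y)/(1-p) = 0 + 1/0.571 = 1.751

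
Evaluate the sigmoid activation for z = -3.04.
0.04565

sigmoid(-3.04) = 1/(1 + e^(3.04)) = 1/(1 + 20.91) = 0.04565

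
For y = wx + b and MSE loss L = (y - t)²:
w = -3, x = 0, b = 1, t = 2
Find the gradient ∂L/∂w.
∂L/∂w = 0

y = wx + b = (-3)(0) + 1 = 1
∂L/∂y = 2(y - t) = 2(1 - 2) = -2
∂y/∂w = x = 0
∂L/∂w = ∂L/∂y · ∂y/∂w = -2 × 0 = 0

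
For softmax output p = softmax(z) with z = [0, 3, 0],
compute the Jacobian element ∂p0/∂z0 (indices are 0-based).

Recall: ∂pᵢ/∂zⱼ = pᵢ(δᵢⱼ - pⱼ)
∂p0/∂z0 = 0.04323

p = softmax(z) = [0.04528, 0.9094, 0.04528]
p0 = 0.04528

∂p0/∂z0 = p0(1 - p0) = 0.04528 × (1 - 0.04528) = 0.04323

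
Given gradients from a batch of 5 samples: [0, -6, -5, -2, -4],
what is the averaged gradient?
Average gradient = -3.4

Average = (1/5)(0 + -6 + -5 + -2 + -4) = -17/5 = -3.4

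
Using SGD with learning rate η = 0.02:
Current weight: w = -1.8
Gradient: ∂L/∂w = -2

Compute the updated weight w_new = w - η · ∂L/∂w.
w_new = -1.76

w_new = w - η·∂L/∂w = -1.8 - 0.02×(-2) = -1.8 - (-0.04) = -1.76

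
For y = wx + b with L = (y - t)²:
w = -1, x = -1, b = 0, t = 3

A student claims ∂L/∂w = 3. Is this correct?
Incorrect

y = (-1)(-1) + 0 = 1
∂L/∂y = 2(y - t) = 2(1 - 3) = -4
∂y/∂w = x = -1
∂L/∂w = -4 × -1 = 4

Claimed value: 3
Incorrect: The correct gradient is 4.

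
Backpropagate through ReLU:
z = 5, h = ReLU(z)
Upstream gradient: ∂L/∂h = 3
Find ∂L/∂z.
∂L/∂z = 3

h = ReLU(5) = 5
Since z > 0: ∂h/∂z = 1
∂L/∂z = ∂L/∂h · ∂h/∂z = 3 × 1 = 3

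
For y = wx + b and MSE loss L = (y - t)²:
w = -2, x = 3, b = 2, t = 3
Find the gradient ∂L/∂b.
∂L/∂b = -14

y = wx + b = (-2)(3) + 2 = -4
∂L/∂y = 2(y - t) = 2(-4 - 3) = -14
∂y/∂b = 1
∂L/∂b = ∂L/∂y · ∂y/∂b = -14 × 1 = -14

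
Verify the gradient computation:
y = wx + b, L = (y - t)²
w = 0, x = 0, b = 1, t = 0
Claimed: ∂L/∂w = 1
Incorrect

y = (0)(0) + 1 = 1
∂L/∂y = 2(y - t) = 2(1 - 0) = 2
∂y/∂w = x = 0
∂L/∂w = 2 × 0 = 0

Claimed value: 1
Incorrect: The correct gradient is 0.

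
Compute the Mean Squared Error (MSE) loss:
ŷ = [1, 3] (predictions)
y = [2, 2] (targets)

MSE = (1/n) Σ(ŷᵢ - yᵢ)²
MSE = 1

MSE = (1/2)((1-2)² + (3-2)²) = (1/2)(1 + 1) = 1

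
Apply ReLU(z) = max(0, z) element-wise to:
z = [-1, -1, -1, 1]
h = [0, 0, 0, 1]

ReLU applied element-wise: max(0,-1)=0, max(0,-1)=0, max(0,-1)=0, max(0,1)=1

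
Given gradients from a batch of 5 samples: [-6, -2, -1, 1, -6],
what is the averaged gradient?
Average gradient = -2.8

Average = (1/5)(-6 + -2 + -1 + 1 + -6) = -14/5 = -2.8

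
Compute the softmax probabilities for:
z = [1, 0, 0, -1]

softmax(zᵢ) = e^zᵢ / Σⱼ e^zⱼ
p = [0.5344, 0.1966, 0.1966, 0.0723]

exp(z) = [2.718, 1, 1, 0.3679]
Sum = 5.086
p = [0.5344, 0.1966, 0.1966, 0.0723]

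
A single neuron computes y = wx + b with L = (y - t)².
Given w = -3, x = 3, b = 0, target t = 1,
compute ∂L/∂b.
∂L/∂b = -20

y = wx + b = (-3)(3) + 0 = -9
∂L/∂y = 2(y - t) = 2(-9 - 1) = -20
∂y/∂b = 1
∂L/∂b = ∂L/∂y · ∂y/∂b = -20 × 1 = -20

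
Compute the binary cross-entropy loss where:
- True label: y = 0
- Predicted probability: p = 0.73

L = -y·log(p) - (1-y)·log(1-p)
L = 1.309

L = -0·log(0.73) - 1·log(0.27) = -log(0.27) = 1.309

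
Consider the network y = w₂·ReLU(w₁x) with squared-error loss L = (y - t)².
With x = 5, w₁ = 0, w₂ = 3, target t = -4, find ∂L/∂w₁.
∂L/∂w₁ = 0

Forward pass:
z = w₁x = 0×5 = 0
h = ReLU(0) = 0
y = w₂h = 3×0 = 0

Backward pass:
∂L/∂y = 2(y - t) = 2(0 - -4) = 8
∂y/∂h = w₂ = 3
∂h/∂z = 0 (ReLU derivative)
∂z/∂w₁ = x = 5

∂L/∂w₁ = 8 × 3 × 0 × 5 = 0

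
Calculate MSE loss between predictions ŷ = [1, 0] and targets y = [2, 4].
MSE = 8.5

MSE = (1/2)((1-2)² + (0-4)²) = (1/2)(1 + 16) = 8.5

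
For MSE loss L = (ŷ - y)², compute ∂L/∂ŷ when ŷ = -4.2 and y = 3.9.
∂L/∂ŷ = -16.2

∂L/∂ŷ = 2(ŷ - y) = 2(-4.2 - 3.9) = 2(-8.1) = -16.2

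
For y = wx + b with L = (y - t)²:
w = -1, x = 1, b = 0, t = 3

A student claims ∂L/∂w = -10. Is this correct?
Incorrect

y = (-1)(1) + 0 = -1
∂L/∂y = 2(y - t) = 2(-1 - 3) = -8
∂y/∂w = x = 1
∂L/∂w = -8 × 1 = -8

Claimed value: -10
Incorrect: The correct gradient is -8.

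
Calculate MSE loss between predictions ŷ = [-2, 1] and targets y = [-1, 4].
MSE = 5

MSE = (1/2)((-2--1)² + (1-4)²) = (1/2)(1 + 9) = 5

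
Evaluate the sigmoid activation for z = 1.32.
0.7892

sigmoid(1.32) = 1/(1 + e^(-1.32)) = 1/(1 + 0.2671) = 0.7892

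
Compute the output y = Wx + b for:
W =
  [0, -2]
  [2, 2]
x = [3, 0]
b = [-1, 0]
y = [-1, 6]

Wx = [0×3 + -2×0, 2×3 + 2×0]
   = [0, 6]
y = Wx + b = [0 + -1, 6 + 0] = [-1, 6]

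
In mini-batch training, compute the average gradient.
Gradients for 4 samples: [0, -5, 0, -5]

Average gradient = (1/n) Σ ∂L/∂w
Average gradient = -2.5

Average = (1/4)(0 + -5 + 0 + -5) = -10/4 = -2.5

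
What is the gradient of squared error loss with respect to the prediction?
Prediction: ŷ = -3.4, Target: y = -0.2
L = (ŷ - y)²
∂L/∂ŷ = -6.4

∂L/∂ŷ = 2(ŷ - y) = 2(-3.4 - -0.2) = 2(-3.2) = -6.4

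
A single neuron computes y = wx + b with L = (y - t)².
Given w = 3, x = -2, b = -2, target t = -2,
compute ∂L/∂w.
∂L/∂w = 24

y = wx + b = (3)(-2) + -2 = -8
∂L/∂y = 2(y - t) = 2(-8 - -2) = -12
∂y/∂w = x = -2
∂L/∂w = ∂L/∂y · ∂y/∂w = -12 × -2 = 24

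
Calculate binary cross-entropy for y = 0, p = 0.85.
L = 1.897

L = -0·log(0.85) - 1·log(0.15) = -log(0.15) = 1.897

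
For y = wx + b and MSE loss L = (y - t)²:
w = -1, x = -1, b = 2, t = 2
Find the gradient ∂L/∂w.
∂L/∂w = -2

y = wx + b = (-1)(-1) + 2 = 3
∂L/∂y = 2(y - t) = 2(3 - 2) = 2
∂y/∂w = x = -1
∂L/∂w = ∂L/∂y · ∂y/∂w = 2 × -1 = -2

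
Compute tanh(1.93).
0.9587

tanh(1.93) = (e^(1.93) - e^(-1.93))/(e^(1.93) + e^(-1.93)) = 0.9587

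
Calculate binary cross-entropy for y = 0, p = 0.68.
L = 1.139

L = -0·log(0.68) - 1·log(0.32) = -log(0.32) = 1.139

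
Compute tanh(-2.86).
-0.9935

tanh(-2.86) = (e^(-2.86) - e^(2.86))/(e^(-2.86) + e^(2.86)) = -0.9935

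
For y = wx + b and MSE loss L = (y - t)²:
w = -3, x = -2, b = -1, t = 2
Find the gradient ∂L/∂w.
∂L/∂w = -12

y = wx + b = (-3)(-2) + -1 = 5
∂L/∂y = 2(y - t) = 2(5 - 2) = 6
∂y/∂w = x = -2
∂L/∂w = ∂L/∂y · ∂y/∂w = 6 × -2 = -12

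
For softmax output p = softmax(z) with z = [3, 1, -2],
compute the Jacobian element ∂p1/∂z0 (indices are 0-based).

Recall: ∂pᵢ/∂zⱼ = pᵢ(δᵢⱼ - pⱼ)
∂p1/∂z0 = -0.1038

p = softmax(z) = [0.8756, 0.1185, 0.0059]
p1 = 0.1185, p0 = 0.8756

∂p1/∂z0 = -p1 × p0 = -0.1185 × 0.8756 = -0.1038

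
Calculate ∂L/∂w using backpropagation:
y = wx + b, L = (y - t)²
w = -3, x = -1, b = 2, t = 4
∂L/∂w = -2

y = wx + b = (-3)(-1) + 2 = 5
∂L/∂y = 2(y - t) = 2(5 - 4) = 2
∂y/∂w = x = -1
∂L/∂w = ∂L/∂y · ∂y/∂w = 2 × -1 = -2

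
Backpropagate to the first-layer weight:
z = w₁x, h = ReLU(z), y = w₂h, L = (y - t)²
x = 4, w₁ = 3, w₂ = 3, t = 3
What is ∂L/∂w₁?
∂L/∂w₁ = 792

Forward pass:
z = w₁x = 3×4 = 12
h = ReLU(12) = 12
y = w₂h = 3×12 = 36

Backward pass:
∂L/∂y = 2(y - t) = 2(36 - 3) = 66
∂y/∂h = w₂ = 3
∂h/∂z = 1 (ReLU derivative)
∂z/∂w₁ = x = 4

∂L/∂w₁ = 66 × 3 × 1 × 4 = 792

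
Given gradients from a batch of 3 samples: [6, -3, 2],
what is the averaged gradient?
Average gradient = 1.667

Average = (1/3)(6 + -3 + 2) = 5/3 = 1.667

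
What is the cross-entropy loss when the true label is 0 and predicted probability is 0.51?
L = 0.7133

L = -0·log(0.51) - 1·log(0.49) = -log(0.49) = 0.7133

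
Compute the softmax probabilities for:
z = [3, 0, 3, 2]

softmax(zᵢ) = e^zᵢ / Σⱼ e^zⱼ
p = [0.4136, 0.0206, 0.4136, 0.1522]

exp(z) = [20.09, 1, 20.09, 7.389]
Sum = 48.56
p = [0.4136, 0.0206, 0.4136, 0.1522]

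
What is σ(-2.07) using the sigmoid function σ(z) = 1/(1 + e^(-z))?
0.112

sigmoid(-2.07) = 1/(1 + e^(2.07)) = 1/(1 + 7.925) = 0.112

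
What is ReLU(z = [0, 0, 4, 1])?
h = [0, 0, 4, 1]

ReLU applied element-wise: max(0,0)=0, max(0,0)=0, max(0,4)=4, max(0,1)=1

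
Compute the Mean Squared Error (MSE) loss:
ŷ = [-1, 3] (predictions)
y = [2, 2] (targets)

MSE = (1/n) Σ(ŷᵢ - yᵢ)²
MSE = 5

MSE = (1/2)((-1-2)² + (3-2)²) = (1/2)(9 + 1) = 5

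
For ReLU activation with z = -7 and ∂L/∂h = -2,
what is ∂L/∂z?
∂L/∂z = 0

h = ReLU(-7) = 0
Since z < 0: ∂h/∂z = 0
∂L/∂z = ∂L/∂h · ∂h/∂z = -2 × 0 = 0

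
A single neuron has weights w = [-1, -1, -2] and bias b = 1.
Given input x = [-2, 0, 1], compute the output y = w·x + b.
y = 1

y = (-1)(-2) + (-1)(0) + (-2)(1) + 1 = 1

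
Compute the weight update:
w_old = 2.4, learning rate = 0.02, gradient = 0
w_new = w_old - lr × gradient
w_new = 2.4

w_new = w - η·∂L/∂w = 2.4 - 0.02×(0) = 2.4 - (0) = 2.4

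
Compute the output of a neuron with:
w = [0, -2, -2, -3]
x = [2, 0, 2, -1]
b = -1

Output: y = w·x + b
y = -2

y = (0)(2) + (-2)(0) + (-2)(2) + (-3)(-1) + -1 = -2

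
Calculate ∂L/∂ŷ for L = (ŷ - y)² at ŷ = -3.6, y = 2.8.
∂L/∂ŷ = -12.8

∂L/∂ŷ = 2(ŷ - y) = 2(-3.6 - 2.8) = 2(-6.4) = -12.8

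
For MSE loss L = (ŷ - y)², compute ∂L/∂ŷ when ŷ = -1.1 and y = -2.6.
∂L/∂ŷ = 3.0

∂L/∂ŷ = 2(ŷ - y) = 2(-1.1 - -2.6) = 2(1.5) = 3.0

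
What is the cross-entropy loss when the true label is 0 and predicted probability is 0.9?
L = 2.303

L = -0·log(0.9) - 1·log(0.1) = -log(0.1) = 2.303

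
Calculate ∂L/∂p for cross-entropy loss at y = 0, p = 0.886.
∂L/∂p = 8.772

∂L/∂p = -y/p + (1-y)/(1-p) = 0 + 1/0.114 = 8.772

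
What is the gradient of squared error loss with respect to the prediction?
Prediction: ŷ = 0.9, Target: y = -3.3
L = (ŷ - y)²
∂L/∂ŷ = 8.4

∂L/∂ŷ = 2(ŷ - y) = 2(0.9 - -3.3) = 2(4.2) = 8.4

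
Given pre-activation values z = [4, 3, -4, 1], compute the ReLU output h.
h = [4, 3, 0, 1]

ReLU applied element-wise: max(0,4)=4, max(0,3)=3, max(0,-4)=0, max(0,1)=1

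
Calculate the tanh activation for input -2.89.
-0.9938

tanh(-2.89) = (e^(-2.89) - e^(2.89))/(e^(-2.89) + e^(2.89)) = -0.9938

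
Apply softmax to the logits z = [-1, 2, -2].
p = [0.0466, 0.9362, 0.0171]

exp(z) = [0.3679, 7.389, 0.1353]
Sum = 7.892
p = [0.0466, 0.9362, 0.0171]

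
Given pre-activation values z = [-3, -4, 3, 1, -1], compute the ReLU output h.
h = [0, 0, 3, 1, 0]

ReLU applied element-wise: max(0,-3)=0, max(0,-4)=0, max(0,3)=3, max(0,1)=1, max(0,-1)=0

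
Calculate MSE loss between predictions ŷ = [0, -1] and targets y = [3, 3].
MSE = 12.5

MSE = (1/2)((0-3)² + (-1-3)²) = (1/2)(9 + 16) = 12.5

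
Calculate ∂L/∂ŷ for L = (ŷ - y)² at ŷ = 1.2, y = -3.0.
∂L/∂ŷ = 8.4

∂L/∂ŷ = 2(ŷ - y) = 2(1.2 - -3.0) = 2(4.2) = 8.4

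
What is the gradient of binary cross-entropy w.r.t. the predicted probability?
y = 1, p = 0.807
∂L/∂p = -1.239

∂L/∂p = -y/p + (1-y)/(1-p) = -1/0.807 + 0 = -1.239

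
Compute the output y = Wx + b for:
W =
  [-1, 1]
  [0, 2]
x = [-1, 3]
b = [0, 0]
y = [4, 6]

Wx = [-1×-1 + 1×3, 0×-1 + 2×3]
   = [4, 6]
y = Wx + b = [4 + 0, 6 + 0] = [4, 6]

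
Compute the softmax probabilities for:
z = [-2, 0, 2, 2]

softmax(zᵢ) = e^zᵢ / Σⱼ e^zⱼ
p = [0.0085, 0.0628, 0.4643, 0.4643]

exp(z) = [0.1353, 1, 7.389, 7.389]
Sum = 15.91
p = [0.0085, 0.0628, 0.4643, 0.4643]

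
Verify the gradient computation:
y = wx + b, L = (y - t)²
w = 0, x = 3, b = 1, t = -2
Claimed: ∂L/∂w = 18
Correct

y = (0)(3) + 1 = 1
∂L/∂y = 2(y - t) = 2(1 - -2) = 6
∂y/∂w = x = 3
∂L/∂w = 6 × 3 = 18

Claimed value: 18
Correct: The correct gradient is 18.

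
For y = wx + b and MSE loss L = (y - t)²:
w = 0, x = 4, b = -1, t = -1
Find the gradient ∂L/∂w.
∂L/∂w = 0

y = wx + b = (0)(4) + -1 = -1
∂L/∂y = 2(y - t) = 2(-1 - -1) = 0
∂y/∂w = x = 4
∂L/∂w = ∂L/∂y · ∂y/∂w = 0 × 4 = 0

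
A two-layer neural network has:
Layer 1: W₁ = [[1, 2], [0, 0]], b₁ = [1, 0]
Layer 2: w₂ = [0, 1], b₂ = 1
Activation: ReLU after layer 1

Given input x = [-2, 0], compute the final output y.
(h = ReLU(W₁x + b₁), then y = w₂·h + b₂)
y = 1

Layer 1 pre-activation: z₁ = [-1, 0]
After ReLU: h = [0, 0]
Layer 2 output: y = 0×0 + 1×0 + 1 = 1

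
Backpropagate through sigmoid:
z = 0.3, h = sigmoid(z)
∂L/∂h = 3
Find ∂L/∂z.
∂L/∂z = 0.7334

σ(0.3) = 0.5744
σ'(0.3) = σ(0.3)(1 - σ(0.3)) = 0.5744 × 0.4256 = 0.2445
∂L/∂z = ∂L/∂h · σ'(z) = 3 × 0.2445 = 0.7334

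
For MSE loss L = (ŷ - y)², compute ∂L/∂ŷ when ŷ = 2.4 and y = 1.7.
∂L/∂ŷ = 1.4

∂L/∂ŷ = 2(ŷ - y) = 2(2.4 - 1.7) = 2(0.7) = 1.4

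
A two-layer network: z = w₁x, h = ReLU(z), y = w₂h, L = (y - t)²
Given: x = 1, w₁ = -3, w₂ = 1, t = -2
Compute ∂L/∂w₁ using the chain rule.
∂L/∂w₁ = 0

Forward pass:
z = w₁x = -3×1 = -3
h = ReLU(-3) = 0
y = w₂h = 1×0 = 0

Backward pass:
∂L/∂y = 2(y - t) = 2(0 - -2) = 4
∂y/∂h = w₂ = 1
∂h/∂z = 0 (ReLU derivative)
∂z/∂w₁ = x = 1

∂L/∂w₁ = 4 × 1 × 0 × 1 = 0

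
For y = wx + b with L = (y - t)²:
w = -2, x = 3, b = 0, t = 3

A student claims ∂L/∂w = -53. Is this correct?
Incorrect

y = (-2)(3) + 0 = -6
∂L/∂y = 2(y - t) = 2(-6 - 3) = -18
∂y/∂w = x = 3
∂L/∂w = -18 × 3 = -54

Claimed value: -53
Incorrect: The correct gradient is -54.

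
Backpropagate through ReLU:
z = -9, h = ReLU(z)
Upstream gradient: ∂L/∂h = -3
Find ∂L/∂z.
∂L/∂z = 0

h = ReLU(-9) = 0
Since z < 0: ∂h/∂z = 0
∂L/∂z = ∂L/∂h · ∂h/∂z = -3 × 0 = 0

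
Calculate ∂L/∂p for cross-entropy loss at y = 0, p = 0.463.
∂L/∂p = 1.862

∂L/∂p = -y/p + (1-y)/(1-p) = 0 + 1/0.537 = 1.862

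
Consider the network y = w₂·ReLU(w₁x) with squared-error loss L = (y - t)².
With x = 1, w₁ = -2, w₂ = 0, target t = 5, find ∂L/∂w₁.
∂L/∂w₁ = 0

Forward pass:
z = w₁x = -2×1 = -2
h = ReLU(-2) = 0
y = w₂h = 0×0 = 0

Backward pass:
∂L/∂y = 2(y - t) = 2(0 - 5) = -10
∂y/∂h = w₂ = 0
∂h/∂z = 0 (ReLU derivative)
∂z/∂w₁ = x = 1

∂L/∂w₁ = -10 × 0 × 0 × 1 = 0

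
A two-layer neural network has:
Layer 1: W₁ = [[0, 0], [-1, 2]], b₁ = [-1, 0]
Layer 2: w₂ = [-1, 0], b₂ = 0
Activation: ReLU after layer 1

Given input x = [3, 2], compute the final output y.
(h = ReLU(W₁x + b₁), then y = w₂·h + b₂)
y = 0

Layer 1 pre-activation: z₁ = [-1, 1]
After ReLU: h = [0, 1]
Layer 2 output: y = -1×0 + 0×1 + 0 = 0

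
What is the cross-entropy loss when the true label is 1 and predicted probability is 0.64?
L = 0.4463

L = -1·log(0.64) - 0·log(0.36) = -log(0.64) = 0.4463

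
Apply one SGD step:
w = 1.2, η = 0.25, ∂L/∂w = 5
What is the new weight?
w_new = -0.05

w_new = w - η·∂L/∂w = 1.2 - 0.25×(5) = 1.2 - (1.25) = -0.05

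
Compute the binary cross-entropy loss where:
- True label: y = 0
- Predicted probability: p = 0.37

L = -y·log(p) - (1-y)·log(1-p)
L = 0.462

L = -0·log(0.37) - 1·log(0.63) = -log(0.63) = 0.462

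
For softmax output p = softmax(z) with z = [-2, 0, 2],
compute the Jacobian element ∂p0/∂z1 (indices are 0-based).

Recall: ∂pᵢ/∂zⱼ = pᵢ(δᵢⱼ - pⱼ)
∂p0/∂z1 = -0.001862

p = softmax(z) = [0.01588, 0.1173, 0.8668]
p0 = 0.01588, p1 = 0.1173

∂p0/∂z1 = -p0 × p1 = -0.01588 × 0.1173 = -0.001862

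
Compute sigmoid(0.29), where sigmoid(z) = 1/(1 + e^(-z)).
0.572

sigmoid(0.29) = 1/(1 + e^(-0.29)) = 1/(1 + 0.7483) = 0.572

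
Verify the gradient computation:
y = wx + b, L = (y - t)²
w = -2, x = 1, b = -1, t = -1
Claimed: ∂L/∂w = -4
Correct

y = (-2)(1) + -1 = -3
∂L/∂y = 2(y - t) = 2(-3 - -1) = -4
∂y/∂w = x = 1
∂L/∂w = -4 × 1 = -4

Claimed value: -4
Correct: The correct gradient is -4.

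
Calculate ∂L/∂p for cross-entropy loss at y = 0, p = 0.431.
∂L/∂p = 1.757

∂L/∂p = -y/p + (1-y)/(1-p) = 0 + 1/0.569 = 1.757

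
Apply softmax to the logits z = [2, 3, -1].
p = [0.2654, 0.7214, 0.0132]

exp(z) = [7.389, 20.09, 0.3679]
Sum = 27.84
p = [0.2654, 0.7214, 0.0132]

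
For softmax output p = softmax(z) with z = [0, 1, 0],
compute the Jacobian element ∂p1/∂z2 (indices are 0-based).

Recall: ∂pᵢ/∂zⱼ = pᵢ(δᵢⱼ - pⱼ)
∂p1/∂z2 = -0.1221

p = softmax(z) = [0.2119, 0.5761, 0.2119]
p1 = 0.5761, p2 = 0.2119

∂p1/∂z2 = -p1 × p2 = -0.5761 × 0.2119 = -0.1221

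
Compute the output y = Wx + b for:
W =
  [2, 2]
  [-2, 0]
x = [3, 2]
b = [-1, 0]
y = [9, -6]

Wx = [2×3 + 2×2, -2×3 + 0×2]
   = [10, -6]
y = Wx + b = [10 + -1, -6 + 0] = [9, -6]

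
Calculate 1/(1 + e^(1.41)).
0.1962

sigmoid(-1.41) = 1/(1 + e^(1.41)) = 1/(1 + 4.096) = 0.1962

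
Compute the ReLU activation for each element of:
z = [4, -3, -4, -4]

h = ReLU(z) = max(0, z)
h = [4, 0, 0, 0]

ReLU applied element-wise: max(0,4)=4, max(0,-3)=0, max(0,-4)=0, max(0,-4)=0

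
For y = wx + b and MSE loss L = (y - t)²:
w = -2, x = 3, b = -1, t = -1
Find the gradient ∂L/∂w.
∂L/∂w = -36

y = wx + b = (-2)(3) + -1 = -7
∂L/∂y = 2(y - t) = 2(-7 - -1) = -12
∂y/∂w = x = 3
∂L/∂w = ∂L/∂y · ∂y/∂w = -12 × 3 = -36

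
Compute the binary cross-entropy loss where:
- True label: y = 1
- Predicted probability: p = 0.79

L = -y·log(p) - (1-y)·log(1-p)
L = 0.2357

L = -1·log(0.79) - 0·log(0.21) = -log(0.79) = 0.2357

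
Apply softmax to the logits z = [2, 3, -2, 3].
p = [0.1549, 0.4211, 0.0028, 0.4211]

exp(z) = [7.389, 20.09, 0.1353, 20.09]
Sum = 47.7
p = [0.1549, 0.4211, 0.0028, 0.4211]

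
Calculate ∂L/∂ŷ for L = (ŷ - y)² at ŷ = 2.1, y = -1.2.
∂L/∂ŷ = 6.6

∂L/∂ŷ = 2(ŷ - y) = 2(2.1 - -1.2) = 2(3.3) = 6.6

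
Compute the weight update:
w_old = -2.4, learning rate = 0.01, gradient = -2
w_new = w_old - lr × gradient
w_new = -2.38

w_new = w - η·∂L/∂w = -2.4 - 0.01×(-2) = -2.4 - (-0.02) = -2.38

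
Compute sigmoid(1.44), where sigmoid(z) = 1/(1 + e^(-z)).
0.8085

sigmoid(1.44) = 1/(1 + e^(-1.44)) = 1/(1 + 0.2369) = 0.8085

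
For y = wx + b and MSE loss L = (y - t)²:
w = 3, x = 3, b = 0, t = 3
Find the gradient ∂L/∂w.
∂L/∂w = 36

y = wx + b = (3)(3) + 0 = 9
∂L/∂y = 2(y - t) = 2(9 - 3) = 12
∂y/∂w = x = 3
∂L/∂w = ∂L/∂y · ∂y/∂w = 12 × 3 = 36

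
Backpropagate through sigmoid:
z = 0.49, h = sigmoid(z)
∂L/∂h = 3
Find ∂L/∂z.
∂L/∂z = 0.7067

σ(0.49) = 0.6201
σ'(0.49) = σ(0.49)(1 - σ(0.49)) = 0.6201 × 0.3799 = 0.2356
∂L/∂z = ∂L/∂h · σ'(z) = 3 × 0.2356 = 0.7067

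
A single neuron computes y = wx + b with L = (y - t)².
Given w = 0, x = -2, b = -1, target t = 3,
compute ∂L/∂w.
∂L/∂w = 16

y = wx + b = (0)(-2) + -1 = -1
∂L/∂y = 2(y - t) = 2(-1 - 3) = -8
∂y/∂w = x = -2
∂L/∂w = ∂L/∂y · ∂y/∂w = -8 × -2 = 16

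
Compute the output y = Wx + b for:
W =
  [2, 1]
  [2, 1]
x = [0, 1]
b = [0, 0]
y = [1, 1]

Wx = [2×0 + 1×1, 2×0 + 1×1]
   = [1, 1]
y = Wx + b = [1 + 0, 1 + 0] = [1, 1]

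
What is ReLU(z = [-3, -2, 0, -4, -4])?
h = [0, 0, 0, 0, 0]

ReLU applied element-wise: max(0,-3)=0, max(0,-2)=0, max(0,0)=0, max(0,-4)=0, max(0,-4)=0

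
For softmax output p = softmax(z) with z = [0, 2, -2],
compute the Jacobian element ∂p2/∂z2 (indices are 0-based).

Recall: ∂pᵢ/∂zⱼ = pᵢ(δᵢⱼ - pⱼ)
∂p2/∂z2 = 0.01562

p = softmax(z) = [0.1173, 0.8668, 0.01588]
p2 = 0.01588

∂p2/∂z2 = p2(1 - p2) = 0.01588 × (1 - 0.01588) = 0.01562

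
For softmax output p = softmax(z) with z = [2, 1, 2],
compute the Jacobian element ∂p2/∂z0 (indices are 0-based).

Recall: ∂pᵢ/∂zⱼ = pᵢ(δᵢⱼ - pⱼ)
∂p2/∂z0 = -0.1784

p = softmax(z) = [0.4223, 0.1554, 0.4223]
p2 = 0.4223, p0 = 0.4223

∂p2/∂z0 = -p2 × p0 = -0.4223 × 0.4223 = -0.1784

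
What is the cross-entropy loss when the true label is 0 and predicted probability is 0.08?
L = 0.08338

L = -0·log(0.08) - 1·log(0.92) = -log(0.92) = 0.08338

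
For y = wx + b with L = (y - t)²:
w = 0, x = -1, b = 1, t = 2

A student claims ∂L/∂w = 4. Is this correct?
Incorrect

y = (0)(-1) + 1 = 1
∂L/∂y = 2(y - t) = 2(1 - 2) = -2
∂y/∂w = x = -1
∂L/∂w = -2 × -1 = 2

Claimed value: 4
Incorrect: The correct gradient is 2.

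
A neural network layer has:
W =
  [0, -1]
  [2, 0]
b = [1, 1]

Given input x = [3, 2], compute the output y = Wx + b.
y = [-1, 7]

Wx = [0×3 + -1×2, 2×3 + 0×2]
   = [-2, 6]
y = Wx + b = [-2 + 1, 6 + 1] = [-1, 7]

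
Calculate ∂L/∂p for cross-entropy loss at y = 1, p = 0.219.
∂L/∂p = -4.566

∂L/∂p = -y/p + (1-y)/(1-p) = -1/0.219 + 0 = -4.566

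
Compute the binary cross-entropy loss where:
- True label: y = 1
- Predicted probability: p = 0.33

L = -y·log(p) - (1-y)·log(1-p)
L = 1.109

L = -1·log(0.33) - 0·log(0.67) = -log(0.33) = 1.109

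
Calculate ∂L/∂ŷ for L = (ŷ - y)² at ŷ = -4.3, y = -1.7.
∂L/∂ŷ = -5.2

∂L/∂ŷ = 2(ŷ - y) = 2(-4.3 - -1.7) = 2(-2.6) = -5.2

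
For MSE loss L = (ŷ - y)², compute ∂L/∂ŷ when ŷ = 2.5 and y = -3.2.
∂L/∂ŷ = 11.4

∂L/∂ŷ = 2(ŷ - y) = 2(2.5 - -3.2) = 2(5.7) = 11.4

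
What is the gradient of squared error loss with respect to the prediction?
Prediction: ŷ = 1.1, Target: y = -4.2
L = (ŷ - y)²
∂L/∂ŷ = 10.6

∂L/∂ŷ = 2(ŷ - y) = 2(1.1 - -4.2) = 2(5.3) = 10.6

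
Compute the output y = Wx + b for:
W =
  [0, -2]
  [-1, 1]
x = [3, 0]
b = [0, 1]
y = [0, -2]

Wx = [0×3 + -2×0, -1×3 + 1×0]
   = [0, -3]
y = Wx + b = [0 + 0, -3 + 1] = [0, -2]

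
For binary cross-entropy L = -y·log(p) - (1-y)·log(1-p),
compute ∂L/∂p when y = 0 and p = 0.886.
∂L/∂p = 8.772

∂L/∂p = -y/p + (1-y)/(1-p) = 0 + 1/0.114 = 8.772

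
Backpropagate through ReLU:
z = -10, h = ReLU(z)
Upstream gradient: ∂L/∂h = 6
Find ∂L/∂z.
∂L/∂z = 0

h = ReLU(-10) = 0
Since z < 0: ∂h/∂z = 0
∂L/∂z = ∂L/∂h · ∂h/∂z = 6 × 0 = 0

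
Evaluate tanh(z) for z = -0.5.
-0.4621

tanh(-0.5) = (e^(-0.5) - e^(0.5))/(e^(-0.5) + e^(0.5)) = -0.4621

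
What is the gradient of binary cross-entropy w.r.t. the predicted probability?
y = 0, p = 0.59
∂L/∂p = 2.439

∂L/∂p = -y/p + (1-y)/(1-p) = 0 + 1/0.41 = 2.439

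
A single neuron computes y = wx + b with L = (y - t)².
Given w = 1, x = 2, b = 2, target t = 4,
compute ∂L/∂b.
∂L/∂b = 0

y = wx + b = (1)(2) + 2 = 4
∂L/∂y = 2(y - t) = 2(4 - 4) = 0
∂y/∂b = 1
∂L/∂b = ∂L/∂y · ∂y/∂b = 0 × 1 = 0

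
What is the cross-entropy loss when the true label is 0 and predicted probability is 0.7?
L = 1.204

L = -0·log(0.7) - 1·log(0.3) = -log(0.3) = 1.204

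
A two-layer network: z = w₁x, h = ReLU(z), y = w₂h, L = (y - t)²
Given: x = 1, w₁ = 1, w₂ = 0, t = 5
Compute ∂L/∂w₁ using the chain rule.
∂L/∂w₁ = 0

Forward pass:
z = w₁x = 1×1 = 1
h = ReLU(1) = 1
y = w₂h = 0×1 = 0

Backward pass:
∂L/∂y = 2(y - t) = 2(0 - 5) = -10
∂y/∂h = w₂ = 0
∂h/∂z = 1 (ReLU derivative)
∂z/∂w₁ = x = 1

∂L/∂w₁ = -10 × 0 × 1 × 1 = 0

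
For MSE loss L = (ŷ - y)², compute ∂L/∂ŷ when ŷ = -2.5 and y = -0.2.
∂L/∂ŷ = -4.6

∂L/∂ŷ = 2(ŷ - y) = 2(-2.5 - -0.2) = 2(-2.3) = -4.6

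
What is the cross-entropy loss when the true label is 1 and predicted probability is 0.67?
L = 0.4005

L = -1·log(0.67) - 0·log(0.33) = -log(0.67) = 0.4005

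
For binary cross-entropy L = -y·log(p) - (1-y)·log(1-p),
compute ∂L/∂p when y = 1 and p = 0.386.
∂L/∂p = -2.591

∂L/∂p = -y/p + (1-y)/(1-p) = -1/0.386 + 0 = -2.591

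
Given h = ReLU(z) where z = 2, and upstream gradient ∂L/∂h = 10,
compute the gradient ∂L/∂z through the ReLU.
∂L/∂z = 10

h = ReLU(2) = 2
Since z > 0: ∂h/∂z = 1
∂L/∂z = ∂L/∂h · ∂h/∂z = 10 × 1 = 10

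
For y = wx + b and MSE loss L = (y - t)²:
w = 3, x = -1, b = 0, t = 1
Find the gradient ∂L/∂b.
∂L/∂b = -8

y = wx + b = (3)(-1) + 0 = -3
∂L/∂y = 2(y - t) = 2(-3 - 1) = -8
∂y/∂b = 1
∂L/∂b = ∂L/∂y · ∂y/∂b = -8 × 1 = -8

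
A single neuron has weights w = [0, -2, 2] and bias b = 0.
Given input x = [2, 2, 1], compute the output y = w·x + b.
y = -2

y = (0)(2) + (-2)(2) + (2)(1) + 0 = -2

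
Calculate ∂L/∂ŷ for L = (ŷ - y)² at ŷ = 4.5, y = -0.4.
∂L/∂ŷ = 9.8

∂L/∂ŷ = 2(ŷ - y) = 2(4.5 - -0.4) = 2(4.9) = 9.8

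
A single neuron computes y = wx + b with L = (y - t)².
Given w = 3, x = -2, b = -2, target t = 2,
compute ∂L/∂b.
∂L/∂b = -20

y = wx + b = (3)(-2) + -2 = -8
∂L/∂y = 2(y - t) = 2(-8 - 2) = -20
∂y/∂b = 1
∂L/∂b = ∂L/∂y · ∂y/∂b = -20 × 1 = -20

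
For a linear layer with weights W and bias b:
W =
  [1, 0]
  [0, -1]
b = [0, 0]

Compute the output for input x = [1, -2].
y = [1, 2]

Wx = [1×1 + 0×-2, 0×1 + -1×-2]
   = [1, 2]
y = Wx + b = [1 + 0, 2 + 0] = [1, 2]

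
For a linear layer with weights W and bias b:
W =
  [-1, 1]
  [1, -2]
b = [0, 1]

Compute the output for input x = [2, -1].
y = [-3, 5]

Wx = [-1×2 + 1×-1, 1×2 + -2×-1]
   = [-3, 4]
y = Wx + b = [-3 + 0, 4 + 1] = [-3, 5]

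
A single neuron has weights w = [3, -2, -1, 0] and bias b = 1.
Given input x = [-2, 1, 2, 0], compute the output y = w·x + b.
y = -9

y = (3)(-2) + (-2)(1) + (-1)(2) + (0)(0) + 1 = -9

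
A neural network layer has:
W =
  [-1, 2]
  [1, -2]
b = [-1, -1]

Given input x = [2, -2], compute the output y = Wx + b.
y = [-7, 5]

Wx = [-1×2 + 2×-2, 1×2 + -2×-2]
   = [-6, 6]
y = Wx + b = [-6 + -1, 6 + -1] = [-7, 5]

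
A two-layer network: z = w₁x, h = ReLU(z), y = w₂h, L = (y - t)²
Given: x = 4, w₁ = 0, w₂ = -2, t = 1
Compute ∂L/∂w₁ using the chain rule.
∂L/∂w₁ = 0

Forward pass:
z = w₁x = 0×4 = 0
h = ReLU(0) = 0
y = w₂h = -2×0 = 0

Backward pass:
∂L/∂y = 2(y - t) = 2(0 - 1) = -2
∂y/∂h = w₂ = -2
∂h/∂z = 0 (ReLU derivative)
∂z/∂w₁ = x = 4

∂L/∂w₁ = -2 × -2 × 0 × 4 = 0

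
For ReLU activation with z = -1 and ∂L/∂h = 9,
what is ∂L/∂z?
∂L/∂z = 0

h = ReLU(-1) = 0
Since z < 0: ∂h/∂z = 0
∂L/∂z = ∂L/∂h · ∂h/∂z = 9 × 0 = 0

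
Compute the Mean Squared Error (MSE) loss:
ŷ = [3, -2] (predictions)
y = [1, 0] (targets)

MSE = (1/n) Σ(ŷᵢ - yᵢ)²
MSE = 4

MSE = (1/2)((3-1)² + (-2-0)²) = (1/2)(4 + 4) = 4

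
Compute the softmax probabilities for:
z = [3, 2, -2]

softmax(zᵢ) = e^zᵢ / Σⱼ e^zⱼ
p = [0.7275, 0.2676, 0.0049]

exp(z) = [20.09, 7.389, 0.1353]
Sum = 27.61
p = [0.7275, 0.2676, 0.0049]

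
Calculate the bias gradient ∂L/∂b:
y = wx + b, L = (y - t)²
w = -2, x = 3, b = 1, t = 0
∂L/∂b = -10

y = wx + b = (-2)(3) + 1 = -5
∂L/∂y = 2(y - t) = 2(-5 - 0) = -10
∂y/∂b = 1
∂L/∂b = ∂L/∂y · ∂y/∂b = -10 × 1 = -10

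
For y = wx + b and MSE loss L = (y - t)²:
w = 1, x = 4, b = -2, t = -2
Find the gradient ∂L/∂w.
∂L/∂w = 32

y = wx + b = (1)(4) + -2 = 2
∂L/∂y = 2(y - t) = 2(2 - -2) = 8
∂y/∂w = x = 4
∂L/∂w = ∂L/∂y · ∂y/∂w = 8 × 4 = 32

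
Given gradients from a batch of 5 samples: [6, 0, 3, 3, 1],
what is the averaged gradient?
Average gradient = 2.6

Average = (1/5)(6 + 0 + 3 + 3 + 1) = 13/5 = 2.6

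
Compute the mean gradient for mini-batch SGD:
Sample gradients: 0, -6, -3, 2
Average gradient = -1.75

Average = (1/4)(0 + -6 + -3 + 2) = -7/4 = -1.75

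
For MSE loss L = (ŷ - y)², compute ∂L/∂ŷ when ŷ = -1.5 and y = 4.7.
∂L/∂ŷ = -12.4

∂L/∂ŷ = 2(ŷ - y) = 2(-1.5 - 4.7) = 2(-6.2) = -12.4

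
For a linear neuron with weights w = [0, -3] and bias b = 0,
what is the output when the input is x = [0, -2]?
y = 6

y = (0)(0) + (-3)(-2) + 0 = 6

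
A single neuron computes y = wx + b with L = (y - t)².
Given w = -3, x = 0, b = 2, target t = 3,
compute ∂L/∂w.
∂L/∂w = 0

y = wx + b = (-3)(0) + 2 = 2
∂L/∂y = 2(y - t) = 2(2 - 3) = -2
∂y/∂w = x = 0
∂L/∂w = ∂L/∂y · ∂y/∂w = -2 × 0 = 0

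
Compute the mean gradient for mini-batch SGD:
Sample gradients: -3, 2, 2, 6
Average gradient = 1.75

Average = (1/4)(-3 + 2 + 2 + 6) = 7/4 = 1.75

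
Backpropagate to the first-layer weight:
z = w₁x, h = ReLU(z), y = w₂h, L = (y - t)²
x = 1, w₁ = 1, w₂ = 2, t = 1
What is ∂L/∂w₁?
∂L/∂w₁ = 4

Forward pass:
z = w₁x = 1×1 = 1
h = ReLU(1) = 1
y = w₂h = 2×1 = 2

Backward pass:
∂L/∂y = 2(y - t) = 2(2 - 1) = 2
∂y/∂h = w₂ = 2
∂h/∂z = 1 (ReLU derivative)
∂z/∂w₁ = x = 1

∂L/∂w₁ = 2 × 2 × 1 × 1 = 4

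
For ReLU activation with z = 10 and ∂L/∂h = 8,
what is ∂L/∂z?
∂L/∂z = 8

h = ReLU(10) = 10
Since z > 0: ∂h/∂z = 1
∂L/∂z = ∂L/∂h · ∂h/∂z = 8 × 1 = 8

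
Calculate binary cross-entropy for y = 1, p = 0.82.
L = 0.1985

L = -1·log(0.82) - 0·log(0.18) = -log(0.82) = 0.1985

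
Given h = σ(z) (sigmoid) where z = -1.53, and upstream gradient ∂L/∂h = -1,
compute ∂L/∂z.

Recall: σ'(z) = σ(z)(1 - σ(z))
∂L/∂z = -0.1463

σ(-1.53) = 0.178
σ'(-1.53) = σ(-1.53)(1 - σ(-1.53)) = 0.178 × 0.822 = 0.1463
∂L/∂z = ∂L/∂h · σ'(z) = -1 × 0.1463 = -0.1463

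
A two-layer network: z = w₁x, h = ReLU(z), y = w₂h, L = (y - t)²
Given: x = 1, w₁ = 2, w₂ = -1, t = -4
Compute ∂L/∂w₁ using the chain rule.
∂L/∂w₁ = -4

Forward pass:
z = w₁x = 2×1 = 2
h = ReLU(2) = 2
y = w₂h = -1×2 = -2

Backward pass:
∂L/∂y = 2(y - t) = 2(-2 - -4) = 4
∂y/∂h = w₂ = -1
∂h/∂z = 1 (ReLU derivative)
∂z/∂w₁ = x = 1

∂L/∂w₁ = 4 × -1 × 1 × 1 = -4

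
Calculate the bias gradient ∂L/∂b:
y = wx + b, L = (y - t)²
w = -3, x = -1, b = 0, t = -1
∂L/∂b = 8

y = wx + b = (-3)(-1) + 0 = 3
∂L/∂y = 2(y - t) = 2(3 - -1) = 8
∂y/∂b = 1
∂L/∂b = ∂L/∂y · ∂y/∂b = 8 × 1 = 8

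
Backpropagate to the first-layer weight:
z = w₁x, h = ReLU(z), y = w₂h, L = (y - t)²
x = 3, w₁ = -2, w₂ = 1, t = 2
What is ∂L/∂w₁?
∂L/∂w₁ = 0

Forward pass:
z = w₁x = -2×3 = -6
h = ReLU(-6) = 0
y = w₂h = 1×0 = 0

Backward pass:
∂L/∂y = 2(y - t) = 2(0 - 2) = -4
∂y/∂h = w₂ = 1
∂h/∂z = 0 (ReLU derivative)
∂z/∂w₁ = x = 3

∂L/∂w₁ = -4 × 1 × 0 × 3 = 0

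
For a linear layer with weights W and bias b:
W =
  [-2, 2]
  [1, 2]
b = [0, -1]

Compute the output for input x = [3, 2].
y = [-2, 6]

Wx = [-2×3 + 2×2, 1×3 + 2×2]
   = [-2, 7]
y = Wx + b = [-2 + 0, 7 + -1] = [-2, 6]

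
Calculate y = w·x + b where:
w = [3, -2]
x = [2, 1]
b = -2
y = 2

y = (3)(2) + (-2)(1) + -2 = 2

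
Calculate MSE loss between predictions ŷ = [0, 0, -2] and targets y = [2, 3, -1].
MSE = 4.667

MSE = (1/3)((0-2)² + (0-3)² + (-2--1)²) = (1/3)(4 + 9 + 1) = 4.667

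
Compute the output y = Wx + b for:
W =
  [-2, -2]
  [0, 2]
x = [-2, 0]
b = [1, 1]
y = [5, 1]

Wx = [-2×-2 + -2×0, 0×-2 + 2×0]
   = [4, 0]
y = Wx + b = [4 + 1, 0 + 1] = [5, 1]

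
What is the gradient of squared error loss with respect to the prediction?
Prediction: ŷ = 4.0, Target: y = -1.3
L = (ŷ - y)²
∂L/∂ŷ = 10.6

∂L/∂ŷ = 2(ŷ - y) = 2(4.0 - -1.3) = 2(5.3) = 10.6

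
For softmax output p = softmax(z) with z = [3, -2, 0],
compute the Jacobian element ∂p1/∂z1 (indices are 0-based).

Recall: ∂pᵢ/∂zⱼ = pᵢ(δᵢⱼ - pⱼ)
∂p1/∂z1 = 0.006337

p = softmax(z) = [0.9465, 0.006377, 0.04712]
p1 = 0.006377

∂p1/∂z1 = p1(1 - p1) = 0.006377 × (1 - 0.006377) = 0.006337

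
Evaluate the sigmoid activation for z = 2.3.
0.9089

sigmoid(2.3) = 1/(1 + e^(-2.3)) = 1/(1 + 0.1003) = 0.9089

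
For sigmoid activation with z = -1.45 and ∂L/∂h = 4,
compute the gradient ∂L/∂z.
∂L/∂z = 0.6156

σ(-1.45) = 0.19
σ'(-1.45) = σ(-1.45)(1 - σ(-1.45)) = 0.19 × 0.81 = 0.1539
∂L/∂z = ∂L/∂h · σ'(z) = 4 × 0.1539 = 0.6156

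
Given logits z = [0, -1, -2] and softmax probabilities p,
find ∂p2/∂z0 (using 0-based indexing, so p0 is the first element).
∂p2/∂z0 = -0.05989

p = softmax(z) = [0.6652, 0.2447, 0.09003]
p2 = 0.09003, p0 = 0.6652

∂p2/∂z0 = -p2 × p0 = -0.09003 × 0.6652 = -0.05989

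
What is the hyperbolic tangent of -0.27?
-0.2636

tanh(-0.27) = (e^(-0.27) - e^(0.27))/(e^(-0.27) + e^(0.27)) = -0.2636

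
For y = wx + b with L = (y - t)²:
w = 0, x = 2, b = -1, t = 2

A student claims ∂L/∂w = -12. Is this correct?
Correct

y = (0)(2) + -1 = -1
∂L/∂y = 2(y - t) = 2(-1 - 2) = -6
∂y/∂w = x = 2
∂L/∂w = -6 × 2 = -12

Claimed value: -12
Correct: The correct gradient is -12.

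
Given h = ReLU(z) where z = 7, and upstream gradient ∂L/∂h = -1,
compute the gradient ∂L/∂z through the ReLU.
∂L/∂z = -1

h = ReLU(7) = 7
Since z > 0: ∂h/∂z = 1
∂L/∂z = ∂L/∂h · ∂h/∂z = -1 × 1 = -1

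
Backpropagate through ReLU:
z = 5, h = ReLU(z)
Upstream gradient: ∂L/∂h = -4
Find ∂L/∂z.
∂L/∂z = -4

h = ReLU(5) = 5
Since z > 0: ∂h/∂z = 1
∂L/∂z = ∂L/∂h · ∂h/∂z = -4 × 1 = -4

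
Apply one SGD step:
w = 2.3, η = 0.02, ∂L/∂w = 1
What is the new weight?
w_new = 2.28

w_new = w - η·∂L/∂w = 2.3 - 0.02×(1) = 2.3 - (0.02) = 2.28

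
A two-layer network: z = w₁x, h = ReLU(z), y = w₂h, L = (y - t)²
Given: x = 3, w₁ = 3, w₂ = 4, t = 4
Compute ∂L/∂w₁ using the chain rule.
∂L/∂w₁ = 768

Forward pass:
z = w₁x = 3×3 = 9
h = ReLU(9) = 9
y = w₂h = 4×9 = 36

Backward pass:
∂L/∂y = 2(y - t) = 2(36 - 4) = 64
∂y/∂h = w₂ = 4
∂h/∂z = 1 (ReLU derivative)
∂z/∂w₁ = x = 3

∂L/∂w₁ = 64 × 4 × 1 × 3 = 768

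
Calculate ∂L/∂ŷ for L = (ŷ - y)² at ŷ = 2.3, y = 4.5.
∂L/∂ŷ = -4.4

∂L/∂ŷ = 2(ŷ - y) = 2(2.3 - 4.5) = 2(-2.2) = -4.4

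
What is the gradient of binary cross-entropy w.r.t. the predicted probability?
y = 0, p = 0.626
∂L/∂p = 2.674

∂L/∂p = -y/p + (1-y)/(1-p) = 0 + 1/0.374 = 2.674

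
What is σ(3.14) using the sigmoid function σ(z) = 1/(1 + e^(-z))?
0.9585

sigmoid(3.14) = 1/(1 + e^(-3.14)) = 1/(1 + 0.04328) = 0.9585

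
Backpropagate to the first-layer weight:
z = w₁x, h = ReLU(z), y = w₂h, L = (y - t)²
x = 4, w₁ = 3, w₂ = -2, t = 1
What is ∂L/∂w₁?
∂L/∂w₁ = 400

Forward pass:
z = w₁x = 3×4 = 12
h = ReLU(12) = 12
y = w₂h = -2×12 = -24

Backward pass:
∂L/∂y = 2(y - t) = 2(-24 - 1) = -50
∂y/∂h = w₂ = -2
∂h/∂z = 1 (ReLU derivative)
∂z/∂w₁ = x = 4

∂L/∂w₁ = -50 × -2 × 1 × 4 = 400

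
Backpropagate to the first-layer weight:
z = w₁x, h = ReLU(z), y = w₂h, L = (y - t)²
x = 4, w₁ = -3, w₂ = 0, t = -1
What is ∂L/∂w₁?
∂L/∂w₁ = 0

Forward pass:
z = w₁x = -3×4 = -12
h = ReLU(-12) = 0
y = w₂h = 0×0 = 0

Backward pass:
∂L/∂y = 2(y - t) = 2(0 - -1) = 2
∂y/∂h = w₂ = 0
∂h/∂z = 0 (ReLU derivative)
∂z/∂w₁ = x = 4

∂L/∂w₁ = 2 × 0 × 0 × 4 = 0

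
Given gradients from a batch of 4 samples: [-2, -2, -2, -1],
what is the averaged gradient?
Average gradient = -1.75

Average = (1/4)(-2 + -2 + -2 + -1) = -7/4 = -1.75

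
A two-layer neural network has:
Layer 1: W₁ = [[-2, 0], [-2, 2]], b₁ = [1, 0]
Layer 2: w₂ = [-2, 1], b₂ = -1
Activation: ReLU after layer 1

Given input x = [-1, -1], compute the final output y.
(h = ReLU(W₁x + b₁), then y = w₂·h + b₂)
y = -7

Layer 1 pre-activation: z₁ = [3, 0]
After ReLU: h = [3, 0]
Layer 2 output: y = -2×3 + 1×0 + -1 = -7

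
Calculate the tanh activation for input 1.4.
0.8854

tanh(1.4) = (e^(1.4) - e^(-1.4))/(e^(1.4) + e^(-1.4)) = 0.8854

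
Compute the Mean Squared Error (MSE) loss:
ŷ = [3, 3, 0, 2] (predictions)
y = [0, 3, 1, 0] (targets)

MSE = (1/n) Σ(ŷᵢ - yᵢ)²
MSE = 3.5

MSE = (1/4)((3-0)² + (3-3)² + (0-1)² + (2-0)²) = (1/4)(9 + 0 + 1 + 4) = 3.5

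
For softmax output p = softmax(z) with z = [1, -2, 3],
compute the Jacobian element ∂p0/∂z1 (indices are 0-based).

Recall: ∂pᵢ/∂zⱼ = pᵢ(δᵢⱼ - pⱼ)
∂p0/∂z1 = -0.0006991

p = softmax(z) = [0.1185, 0.0059, 0.8756]
p0 = 0.1185, p1 = 0.0059

∂p0/∂z1 = -p0 × p1 = -0.1185 × 0.0059 = -0.0006991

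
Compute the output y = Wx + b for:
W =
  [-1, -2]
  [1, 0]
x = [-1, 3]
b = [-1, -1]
y = [-6, -2]

Wx = [-1×-1 + -2×3, 1×-1 + 0×3]
   = [-5, -1]
y = Wx + b = [-5 + -1, -1 + -1] = [-6, -2]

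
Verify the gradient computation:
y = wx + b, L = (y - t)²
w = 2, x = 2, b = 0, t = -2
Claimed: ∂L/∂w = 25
Incorrect

y = (2)(2) + 0 = 4
∂L/∂y = 2(y - t) = 2(4 - -2) = 12
∂y/∂w = x = 2
∂L/∂w = 12 × 2 = 24

Claimed value: 25
Incorrect: The correct gradient is 24.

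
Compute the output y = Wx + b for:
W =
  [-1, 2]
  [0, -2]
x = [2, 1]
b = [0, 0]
y = [0, -2]

Wx = [-1×2 + 2×1, 0×2 + -2×1]
   = [0, -2]
y = Wx + b = [0 + 0, -2 + 0] = [0, -2]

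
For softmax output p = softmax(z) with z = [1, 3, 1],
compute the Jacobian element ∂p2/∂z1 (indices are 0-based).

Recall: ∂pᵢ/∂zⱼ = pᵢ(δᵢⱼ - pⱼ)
∂p2/∂z1 = -0.08382

p = softmax(z) = [0.1065, 0.787, 0.1065]
p2 = 0.1065, p1 = 0.787

∂p2/∂z1 = -p2 × p1 = -0.1065 × 0.787 = -0.08382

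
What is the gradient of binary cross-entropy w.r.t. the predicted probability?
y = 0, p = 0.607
∂L/∂p = 2.545

∂L/∂p = -y/p + (1-y)/(1-p) = 0 + 1/0.393 = 2.545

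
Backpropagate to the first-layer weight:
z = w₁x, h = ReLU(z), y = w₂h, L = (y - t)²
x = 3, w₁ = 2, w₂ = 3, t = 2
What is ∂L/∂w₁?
∂L/∂w₁ = 288

Forward pass:
z = w₁x = 2×3 = 6
h = ReLU(6) = 6
y = w₂h = 3×6 = 18

Backward pass:
∂L/∂y = 2(y - t) = 2(18 - 2) = 32
∂y/∂h = w₂ = 3
∂h/∂z = 1 (ReLU derivative)
∂z/∂w₁ = x = 3

∂L/∂w₁ = 32 × 3 × 1 × 3 = 288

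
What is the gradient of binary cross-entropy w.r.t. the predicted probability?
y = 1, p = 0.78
∂L/∂p = -1.282

∂L/∂p = -y/p + (1-y)/(1-p) = -1/0.78 + 0 = -1.282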